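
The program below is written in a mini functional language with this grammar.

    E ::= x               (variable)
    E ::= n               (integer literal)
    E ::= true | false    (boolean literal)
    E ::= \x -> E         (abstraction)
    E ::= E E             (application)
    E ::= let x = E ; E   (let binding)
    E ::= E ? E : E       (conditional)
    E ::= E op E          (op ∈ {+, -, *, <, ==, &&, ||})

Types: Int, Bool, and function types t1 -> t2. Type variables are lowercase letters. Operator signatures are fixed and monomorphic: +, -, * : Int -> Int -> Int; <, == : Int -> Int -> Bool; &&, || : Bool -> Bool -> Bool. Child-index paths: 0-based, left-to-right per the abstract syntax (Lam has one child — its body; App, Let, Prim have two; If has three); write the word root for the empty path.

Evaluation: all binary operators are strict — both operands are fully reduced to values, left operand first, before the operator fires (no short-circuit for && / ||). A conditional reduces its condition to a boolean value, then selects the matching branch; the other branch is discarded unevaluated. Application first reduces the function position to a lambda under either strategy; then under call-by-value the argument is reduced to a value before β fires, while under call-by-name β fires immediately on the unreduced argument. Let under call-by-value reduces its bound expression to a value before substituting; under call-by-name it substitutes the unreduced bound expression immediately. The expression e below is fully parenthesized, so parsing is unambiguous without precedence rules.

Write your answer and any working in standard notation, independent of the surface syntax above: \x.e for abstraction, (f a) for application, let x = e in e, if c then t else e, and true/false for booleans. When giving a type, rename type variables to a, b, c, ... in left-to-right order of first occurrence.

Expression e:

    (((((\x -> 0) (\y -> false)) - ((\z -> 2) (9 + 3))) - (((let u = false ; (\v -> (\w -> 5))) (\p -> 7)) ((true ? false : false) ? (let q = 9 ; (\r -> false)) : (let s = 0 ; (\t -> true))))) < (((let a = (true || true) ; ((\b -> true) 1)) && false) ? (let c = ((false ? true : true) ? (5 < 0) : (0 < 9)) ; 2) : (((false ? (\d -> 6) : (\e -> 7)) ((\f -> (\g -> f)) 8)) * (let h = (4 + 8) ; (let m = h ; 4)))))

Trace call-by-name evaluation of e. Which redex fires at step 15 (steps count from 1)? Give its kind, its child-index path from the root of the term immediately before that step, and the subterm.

Answer: let at 1.1 : (let m = (4 + 8) in 4)

Working:
step 0: (((((\x.0) (\y.false)) - ((\z.2) (9 + 3))) - (((let u = false in (\v.(\w.5))) (\p.7)) (if (if true then false else false) then (let q = 9 in (\r.false)) else (let s = 0 in (\t.true))))) < (if ((let a = (true || true) in ((\b.true) 1)) && false) then (let c = (if (if false then true else true) then (5 < 0) else (0 < 9)) in 2) else (((if false then (\d.6) else (\e.7)) ((\f.(\g.f)) 8)) * (let h = (4 + 8) in (let m = h in 4)))))
step 1: [beta@0.0.0] (((0 - ((\z.2) (9 + 3))) - (((let u = false in (\v.(\w.5))) (\p.7)) (if (if true then false else false) then (let q = 9 in (\r.false)) else (let s = 0 in (\t.true))))) < (if ((let a = (true || true) in ((\b.true) 1)) && false) then (let c = (if (if false then true else true) then (5 < 0) else (0 < 9)) in 2) else (((if false then (\d.6) else (\e.7)) ((\f.(\g.f)) 8)) * (let h = (4 + 8) in (let m = h in 4)))))
step 2: [beta@0.0.1] (((0 - 2) - (((let u = false in (\v.(\w.5))) (\p.7)) (if (if true then false else false) then (let q = 9 in (\r.false)) else (let s = 0 in (\t.true))))) < (if ((let a = (true || true) in ((\b.true) 1)) && false) then (let c = (if (if false then true else true) then (5 < 0) else (0 < 9)) in 2) else (((if false then (\d.6) else (\e.7)) ((\f.(\g.f)) 8)) * (let h = (4 + 8) in (let m = h in 4)))))
step 3: [delta@0.0] ((-2 - (((let u = false in (\v.(\w.5))) (\p.7)) (if (if true then false else false) then (let q = 9 in (\r.false)) else (let s = 0 in (\t.true))))) < (if ((let a = (true || true) in ((\b.true) 1)) && false) then (let c = (if (if false then true else true) then (5 < 0) else (0 < 9)) in 2) else (((if false then (\d.6) else (\e.7)) ((\f.(\g.f)) 8)) * (let h = (4 + 8) in (let m = h in 4)))))
step 4: [let@0.1.0.0] ((-2 - (((\v.(\w.5)) (\p.7)) (if (if true then false else false) then (let q = 9 in (\r.false)) else (let s = 0 in (\t.true))))) < (if ((let a = (true || true) in ((\b.true) 1)) && false) then (let c = (if (if false then true else true) then (5 < 0) else (0 < 9)) in 2) else (((if false then (\d.6) else (\e.7)) ((\f.(\g.f)) 8)) * (let h = (4 + 8) in (let m = h in 4)))))
step 5: [beta@0.1.0] ((-2 - ((\w.5) (if (if true then false else false) then (let q = 9 in (\r.false)) else (let s = 0 in (\t.true))))) < (if ((let a = (true || true) in ((\b.true) 1)) && false) then (let c = (if (if false then true else true) then (5 < 0) else (0 < 9)) in 2) else (((if false then (\d.6) else (\e.7)) ((\f.(\g.f)) 8)) * (let h = (4 + 8) in (let m = h in 4)))))
step 6: [beta@0.1] ((-2 - 5) < (if ((let a = (true || true) in ((\b.true) 1)) && false) then (let c = (if (if false then true else true) then (5 < 0) else (0 < 9)) in 2) else (((if false then (\d.6) else (\e.7)) ((\f.(\g.f)) 8)) * (let h = (4 + 8) in (let m = h in 4)))))
step 7: [delta@0] (-7 < (if ((let a = (true || true) in ((\b.true) 1)) && false) then (let c = (if (if false then true else true) then (5 < 0) else (0 < 9)) in 2) else (((if false then (\d.6) else (\e.7)) ((\f.(\g.f)) 8)) * (let h = (4 + 8) in (let m = h in 4)))))
step 8: [let@1.0.0] (-7 < (if (((\b.true) 1) && false) then (let c = (if (if false then true else true) then (5 < 0) else (0 < 9)) in 2) else (((if false then (\d.6) else (\e.7)) ((\f.(\g.f)) 8)) * (let h = (4 + 8) in (let m = h in 4)))))
step 9: [beta@1.0.0] (-7 < (if (true && false) then (let c = (if (if false then true else true) then (5 < 0) else (0 < 9)) in 2) else (((if false then (\d.6) else (\e.7)) ((\f.(\g.f)) 8)) * (let h = (4 + 8) in (let m = h in 4)))))
step 10: [delta@1.0] (-7 < (if false then (let c = (if (if false then true else true) then (5 < 0) else (0 < 9)) in 2) else (((if false then (\d.6) else (\e.7)) ((\f.(\g.f)) 8)) * (let h = (4 + 8) in (let m = h in 4)))))
step 11: [if@1] (-7 < (((if false then (\d.6) else (\e.7)) ((\f.(\g.f)) 8)) * (let h = (4 + 8) in (let m = h in 4))))
step 12: [if@1.0.0] (-7 < (((\e.7) ((\f.(\g.f)) 8)) * (let h = (4 + 8) in (let m = h in 4))))
step 13: [beta@1.0] (-7 < (7 * (let h = (4 + 8) in (let m = h in 4))))
step 14: [let@1.1] (-7 < (7 * (let m = (4 + 8) in 4)))
step 15: [let@1.1] (-7 < (7 * 4))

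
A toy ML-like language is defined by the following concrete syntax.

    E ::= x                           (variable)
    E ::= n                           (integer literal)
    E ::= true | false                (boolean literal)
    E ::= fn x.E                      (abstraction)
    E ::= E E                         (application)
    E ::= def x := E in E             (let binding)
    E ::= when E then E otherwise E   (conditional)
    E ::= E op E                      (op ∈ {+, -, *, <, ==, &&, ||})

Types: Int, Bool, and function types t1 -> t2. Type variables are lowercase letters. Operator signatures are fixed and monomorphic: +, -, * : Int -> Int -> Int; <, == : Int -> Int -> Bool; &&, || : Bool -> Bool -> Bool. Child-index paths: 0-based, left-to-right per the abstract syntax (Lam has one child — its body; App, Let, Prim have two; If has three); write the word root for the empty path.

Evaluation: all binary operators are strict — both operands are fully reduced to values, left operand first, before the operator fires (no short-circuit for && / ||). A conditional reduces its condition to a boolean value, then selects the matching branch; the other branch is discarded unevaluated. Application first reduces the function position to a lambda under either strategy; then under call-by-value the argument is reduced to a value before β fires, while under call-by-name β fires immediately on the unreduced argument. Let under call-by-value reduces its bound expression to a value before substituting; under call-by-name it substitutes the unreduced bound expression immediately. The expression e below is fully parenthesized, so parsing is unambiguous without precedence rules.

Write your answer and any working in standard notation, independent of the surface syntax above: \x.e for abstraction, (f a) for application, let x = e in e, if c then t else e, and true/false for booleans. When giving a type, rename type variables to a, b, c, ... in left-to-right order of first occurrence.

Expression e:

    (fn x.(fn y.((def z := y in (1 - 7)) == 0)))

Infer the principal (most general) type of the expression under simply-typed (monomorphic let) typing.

Trace:
y : b
let z : b
  unify Int ~ Int
  unify Int ~ Int
  unify Int ~ Int
  unify Int ~ Int
\y._ : b -> Bool
\x._ : a -> b -> Bool

Answer: a -> b -> Bool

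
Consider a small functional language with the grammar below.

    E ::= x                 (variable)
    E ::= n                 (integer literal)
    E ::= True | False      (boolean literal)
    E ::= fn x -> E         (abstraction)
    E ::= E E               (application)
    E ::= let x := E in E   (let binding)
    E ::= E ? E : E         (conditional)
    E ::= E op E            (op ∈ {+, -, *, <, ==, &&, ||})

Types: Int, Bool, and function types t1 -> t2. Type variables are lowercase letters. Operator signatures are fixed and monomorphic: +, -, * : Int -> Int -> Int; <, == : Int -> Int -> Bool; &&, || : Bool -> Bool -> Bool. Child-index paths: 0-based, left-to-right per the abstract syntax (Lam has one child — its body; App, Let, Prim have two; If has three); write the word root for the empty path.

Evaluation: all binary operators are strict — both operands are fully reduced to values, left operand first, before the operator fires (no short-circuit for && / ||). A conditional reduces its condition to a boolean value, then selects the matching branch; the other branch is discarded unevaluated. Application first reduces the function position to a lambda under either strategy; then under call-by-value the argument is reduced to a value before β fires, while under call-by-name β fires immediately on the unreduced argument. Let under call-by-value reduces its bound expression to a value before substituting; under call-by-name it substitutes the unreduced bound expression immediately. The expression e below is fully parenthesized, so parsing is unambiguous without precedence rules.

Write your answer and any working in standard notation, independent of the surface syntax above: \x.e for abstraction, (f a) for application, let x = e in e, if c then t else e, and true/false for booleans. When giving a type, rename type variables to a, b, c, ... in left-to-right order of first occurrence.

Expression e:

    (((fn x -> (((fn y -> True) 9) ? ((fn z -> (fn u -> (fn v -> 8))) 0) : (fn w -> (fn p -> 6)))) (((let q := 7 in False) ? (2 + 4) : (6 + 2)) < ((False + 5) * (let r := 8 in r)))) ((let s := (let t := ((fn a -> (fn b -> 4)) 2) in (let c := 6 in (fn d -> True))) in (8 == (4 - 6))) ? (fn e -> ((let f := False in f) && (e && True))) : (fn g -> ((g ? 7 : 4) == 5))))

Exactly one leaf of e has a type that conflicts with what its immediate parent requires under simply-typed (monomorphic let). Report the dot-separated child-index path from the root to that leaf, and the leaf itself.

Answer: 0.1.1.0.0 : false

Derivation:
\y._ : b -> Bool
  unify b -> Bool ~ Int -> c
  unify b ~ Int
  unify Bool ~ c
_ _ : Bool
  unify Bool ~ Bool
\v._ : f -> Int
\u._ : e -> f -> Int
\z._ : d -> e -> f -> Int
  unify d -> e -> f -> Int ~ Int -> g
  unify d ~ Int
  unify e -> f -> Int ~ g
_ _ : e -> f -> Int
\p._ : i -> Int
\w._ : h -> i -> Int
  unify e -> f -> Int ~ h -> i -> Int
  unify e ~ h
  unify f -> Int ~ i -> Int
  unify f ~ i
  unify Int ~ Int
\x._ : a -> h -> i -> Int
let q : Int
  unify Bool ~ Bool
  unify Int ~ Int
  unify Int ~ Int
  unify Int ~ Int
  unify Int ~ Int
  unify Int ~ Int
  unify Int ~ Int
  unify Bool ~ Int
  FAIL: mismatch Bool ~ Int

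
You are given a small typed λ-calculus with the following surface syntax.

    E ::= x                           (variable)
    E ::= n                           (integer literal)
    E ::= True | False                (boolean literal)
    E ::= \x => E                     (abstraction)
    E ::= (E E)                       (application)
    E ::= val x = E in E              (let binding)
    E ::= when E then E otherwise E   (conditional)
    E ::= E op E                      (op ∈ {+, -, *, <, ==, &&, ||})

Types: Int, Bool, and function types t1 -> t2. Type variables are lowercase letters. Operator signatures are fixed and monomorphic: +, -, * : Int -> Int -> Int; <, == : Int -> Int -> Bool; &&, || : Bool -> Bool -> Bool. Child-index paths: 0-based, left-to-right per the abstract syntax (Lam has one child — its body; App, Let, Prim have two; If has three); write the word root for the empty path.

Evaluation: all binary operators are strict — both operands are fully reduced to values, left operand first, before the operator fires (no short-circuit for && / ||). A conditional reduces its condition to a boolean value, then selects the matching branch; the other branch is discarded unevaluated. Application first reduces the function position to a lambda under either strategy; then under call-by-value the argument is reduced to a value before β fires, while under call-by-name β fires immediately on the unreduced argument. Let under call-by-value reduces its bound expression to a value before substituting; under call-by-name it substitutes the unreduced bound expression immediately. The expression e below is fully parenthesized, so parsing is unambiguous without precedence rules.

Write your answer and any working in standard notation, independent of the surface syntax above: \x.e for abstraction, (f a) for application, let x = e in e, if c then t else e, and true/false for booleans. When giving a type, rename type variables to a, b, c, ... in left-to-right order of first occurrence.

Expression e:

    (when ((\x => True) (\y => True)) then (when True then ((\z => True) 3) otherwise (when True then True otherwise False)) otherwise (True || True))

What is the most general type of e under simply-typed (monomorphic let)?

Working:
\x._ : a -> Bool
\y._ : b -> Bool
  unify a -> Bool ~ (b -> Bool) -> c
  unify a ~ b -> Bool
  unify Bool ~ c
_ _ : Bool
  unify Bool ~ Bool
  unify Bool ~ Bool
\z._ : d -> Bool
  unify d -> Bool ~ Int -> e
  unify d ~ Int
  unify Bool ~ e
_ _ : Bool
  unify Bool ~ Bool
  unify Bool ~ Bool
  unify Bool ~ Bool
  unify Bool ~ Bool
  unify Bool ~ Bool
  unify Bool ~ Bool

Answer: Bool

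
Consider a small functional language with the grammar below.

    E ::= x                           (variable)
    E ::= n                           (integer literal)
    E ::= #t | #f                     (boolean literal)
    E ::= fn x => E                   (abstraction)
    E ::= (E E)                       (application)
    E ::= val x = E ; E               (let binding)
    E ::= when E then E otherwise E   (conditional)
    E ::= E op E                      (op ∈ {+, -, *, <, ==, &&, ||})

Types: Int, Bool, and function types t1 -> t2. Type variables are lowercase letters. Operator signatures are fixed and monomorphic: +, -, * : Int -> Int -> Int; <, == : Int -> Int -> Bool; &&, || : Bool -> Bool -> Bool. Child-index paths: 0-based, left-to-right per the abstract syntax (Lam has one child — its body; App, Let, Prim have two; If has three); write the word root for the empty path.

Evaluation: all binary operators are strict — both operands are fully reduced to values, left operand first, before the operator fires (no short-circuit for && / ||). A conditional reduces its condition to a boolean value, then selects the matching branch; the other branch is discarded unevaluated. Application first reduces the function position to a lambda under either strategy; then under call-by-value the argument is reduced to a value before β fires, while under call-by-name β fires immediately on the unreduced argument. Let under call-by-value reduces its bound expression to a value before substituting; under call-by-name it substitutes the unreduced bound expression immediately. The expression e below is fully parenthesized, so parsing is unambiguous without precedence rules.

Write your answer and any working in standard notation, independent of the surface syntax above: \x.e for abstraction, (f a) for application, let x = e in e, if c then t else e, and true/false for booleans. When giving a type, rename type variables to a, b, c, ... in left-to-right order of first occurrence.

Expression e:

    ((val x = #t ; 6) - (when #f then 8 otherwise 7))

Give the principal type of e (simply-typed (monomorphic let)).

Answer: Int

Trace:
let x : Bool
  unify Int ~ Int
  unify Bool ~ Bool
  unify Int ~ Int
  unify Int ~ Int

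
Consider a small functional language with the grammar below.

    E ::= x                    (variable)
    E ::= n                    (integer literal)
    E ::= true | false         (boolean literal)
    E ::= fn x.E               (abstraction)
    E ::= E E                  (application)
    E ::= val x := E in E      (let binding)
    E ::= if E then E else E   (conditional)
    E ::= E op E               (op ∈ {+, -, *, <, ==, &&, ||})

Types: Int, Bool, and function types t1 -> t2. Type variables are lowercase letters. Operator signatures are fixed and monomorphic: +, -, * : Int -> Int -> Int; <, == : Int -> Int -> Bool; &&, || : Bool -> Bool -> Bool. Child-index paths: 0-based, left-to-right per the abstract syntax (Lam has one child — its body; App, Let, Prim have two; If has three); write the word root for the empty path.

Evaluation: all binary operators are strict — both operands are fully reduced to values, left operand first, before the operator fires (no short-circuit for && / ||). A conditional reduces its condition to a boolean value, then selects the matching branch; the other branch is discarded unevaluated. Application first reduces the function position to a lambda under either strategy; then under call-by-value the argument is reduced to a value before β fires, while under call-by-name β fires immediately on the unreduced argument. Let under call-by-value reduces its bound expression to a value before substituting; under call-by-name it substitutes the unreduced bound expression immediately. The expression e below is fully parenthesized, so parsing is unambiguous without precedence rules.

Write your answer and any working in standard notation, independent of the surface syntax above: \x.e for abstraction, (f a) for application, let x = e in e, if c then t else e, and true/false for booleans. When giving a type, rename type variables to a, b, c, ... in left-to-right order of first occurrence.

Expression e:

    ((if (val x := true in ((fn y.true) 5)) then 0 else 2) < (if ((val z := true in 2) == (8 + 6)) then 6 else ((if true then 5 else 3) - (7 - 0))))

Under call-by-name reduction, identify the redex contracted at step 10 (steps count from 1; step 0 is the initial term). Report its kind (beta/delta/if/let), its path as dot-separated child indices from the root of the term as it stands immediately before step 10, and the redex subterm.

Working:
step 0: ((if (let x = true in ((\y.true) 5)) then 0 else 2) < (if ((let z = true in 2) == (8 + 6)) then 6 else ((if true then 5 else 3) - (7 - 0))))
step 1: [let@0.0] ((if ((\y.true) 5) then 0 else 2) < (if ((let z = true in 2) == (8 + 6)) then 6 else ((if true then 5 else 3) - (7 - 0))))
step 2: [beta@0.0] ((if true then 0 else 2) < (if ((let z = true in 2) == (8 + 6)) then 6 else ((if true then 5 else 3) - (7 - 0))))
step 3: [if@0] (0 < (if ((let z = true in 2) == (8 + 6)) then 6 else ((if true then 5 else 3) - (7 - 0))))
step 4: [let@1.0.0] (0 < (if (2 == (8 + 6)) then 6 else ((if true then 5 else 3) - (7 - 0))))
step 5: [delta@1.0.1] (0 < (if (2 == 14) then 6 else ((if true then 5 else 3) - (7 - 0))))
step 6: [delta@1.0] (0 < (if false then 6 else ((if true then 5 else 3) - (7 - 0))))
step 7: [if@1] (0 < ((if true then 5 else 3) - (7 - 0)))
step 8: [if@1.0] (0 < (5 - (7 - 0)))
step 9: [delta@1.1] (0 < (5 - 7))
step 10: [delta@1] (0 < -2)

Answer: delta at 1 : (5 - 7)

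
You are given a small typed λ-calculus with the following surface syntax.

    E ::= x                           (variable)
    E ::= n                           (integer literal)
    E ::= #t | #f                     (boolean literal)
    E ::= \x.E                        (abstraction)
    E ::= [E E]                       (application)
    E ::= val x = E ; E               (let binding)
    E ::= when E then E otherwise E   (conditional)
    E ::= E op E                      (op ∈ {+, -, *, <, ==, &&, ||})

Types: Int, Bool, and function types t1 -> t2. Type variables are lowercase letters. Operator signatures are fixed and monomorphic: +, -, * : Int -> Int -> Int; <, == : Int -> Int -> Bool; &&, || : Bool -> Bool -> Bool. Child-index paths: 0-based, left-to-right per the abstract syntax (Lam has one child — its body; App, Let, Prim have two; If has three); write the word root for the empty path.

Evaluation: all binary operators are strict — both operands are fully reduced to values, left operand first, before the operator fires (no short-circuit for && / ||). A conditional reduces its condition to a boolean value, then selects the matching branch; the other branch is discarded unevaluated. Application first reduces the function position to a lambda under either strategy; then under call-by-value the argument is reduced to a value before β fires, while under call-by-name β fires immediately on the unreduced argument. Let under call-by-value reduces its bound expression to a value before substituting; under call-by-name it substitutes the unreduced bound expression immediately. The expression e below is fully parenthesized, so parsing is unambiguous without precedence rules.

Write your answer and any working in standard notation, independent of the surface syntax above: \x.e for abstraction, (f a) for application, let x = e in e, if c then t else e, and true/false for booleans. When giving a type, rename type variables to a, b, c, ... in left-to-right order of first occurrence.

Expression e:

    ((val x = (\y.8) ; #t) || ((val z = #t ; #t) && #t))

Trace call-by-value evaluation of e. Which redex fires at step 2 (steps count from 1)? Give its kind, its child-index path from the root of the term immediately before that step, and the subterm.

Trace:
step 0: ((let x = (\y.8) in true) || ((let z = true in true) && true))
step 1: [let@0] (true || ((let z = true in true) && true))
step 2: [let@1.0] (true || (true && true))

Answer: let at 1.0 : (let z = true in true)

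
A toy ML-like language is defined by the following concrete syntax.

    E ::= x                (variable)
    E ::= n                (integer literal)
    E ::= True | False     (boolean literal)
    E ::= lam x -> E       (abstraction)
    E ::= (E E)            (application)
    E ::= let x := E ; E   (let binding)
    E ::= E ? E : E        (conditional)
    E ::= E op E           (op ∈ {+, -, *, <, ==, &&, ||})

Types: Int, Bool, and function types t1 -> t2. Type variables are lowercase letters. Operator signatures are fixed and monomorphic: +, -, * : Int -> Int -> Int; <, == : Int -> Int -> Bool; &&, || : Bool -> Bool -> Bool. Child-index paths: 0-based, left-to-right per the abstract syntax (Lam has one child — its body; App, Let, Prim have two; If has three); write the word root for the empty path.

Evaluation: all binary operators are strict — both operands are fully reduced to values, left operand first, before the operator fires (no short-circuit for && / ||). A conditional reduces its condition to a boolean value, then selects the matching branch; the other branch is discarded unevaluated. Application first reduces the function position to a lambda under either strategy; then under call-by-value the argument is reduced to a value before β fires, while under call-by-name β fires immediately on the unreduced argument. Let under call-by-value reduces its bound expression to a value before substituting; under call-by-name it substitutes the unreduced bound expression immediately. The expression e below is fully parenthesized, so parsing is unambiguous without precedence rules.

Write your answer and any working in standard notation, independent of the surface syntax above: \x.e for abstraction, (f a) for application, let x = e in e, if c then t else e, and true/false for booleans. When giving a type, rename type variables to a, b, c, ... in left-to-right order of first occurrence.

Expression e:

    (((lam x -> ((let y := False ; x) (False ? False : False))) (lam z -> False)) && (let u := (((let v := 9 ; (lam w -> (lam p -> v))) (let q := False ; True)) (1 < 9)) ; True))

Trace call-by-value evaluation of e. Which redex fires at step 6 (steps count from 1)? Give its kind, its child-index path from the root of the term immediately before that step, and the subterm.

Trace:
step 0: (((\x.((let y = false in x) (if false then false else false))) (\z.false)) && (let u = (((let v = 9 in (\w.(\p.v))) (let q = false in true)) (1 < 9)) in true))
step 1: [beta@0] (((let y = false in (\z.false)) (if false then false else false)) && (let u = (((let v = 9 in (\w.(\p.v))) (let q = false in true)) (1 < 9)) in true))
step 2: [let@0.0] (((\z.false) (if false then false else false)) && (let u = (((let v = 9 in (\w.(\p.v))) (let q = false in true)) (1 < 9)) in true))
step 3: [if@0.1] (((\z.false) false) && (let u = (((let v = 9 in (\w.(\p.v))) (let q = false in true)) (1 < 9)) in true))
step 4: [beta@0] (false && (let u = (((let v = 9 in (\w.(\p.v))) (let q = false in true)) (1 < 9)) in true))
step 5: [let@1.0.0.0] (false && (let u = (((\w.(\p.9)) (let q = false in true)) (1 < 9)) in true))
step 6: [let@1.0.0.1] (false && (let u = (((\w.(\p.9)) true) (1 < 9)) in true))

Answer: let at 1.0.0.1 : (let q = false in true)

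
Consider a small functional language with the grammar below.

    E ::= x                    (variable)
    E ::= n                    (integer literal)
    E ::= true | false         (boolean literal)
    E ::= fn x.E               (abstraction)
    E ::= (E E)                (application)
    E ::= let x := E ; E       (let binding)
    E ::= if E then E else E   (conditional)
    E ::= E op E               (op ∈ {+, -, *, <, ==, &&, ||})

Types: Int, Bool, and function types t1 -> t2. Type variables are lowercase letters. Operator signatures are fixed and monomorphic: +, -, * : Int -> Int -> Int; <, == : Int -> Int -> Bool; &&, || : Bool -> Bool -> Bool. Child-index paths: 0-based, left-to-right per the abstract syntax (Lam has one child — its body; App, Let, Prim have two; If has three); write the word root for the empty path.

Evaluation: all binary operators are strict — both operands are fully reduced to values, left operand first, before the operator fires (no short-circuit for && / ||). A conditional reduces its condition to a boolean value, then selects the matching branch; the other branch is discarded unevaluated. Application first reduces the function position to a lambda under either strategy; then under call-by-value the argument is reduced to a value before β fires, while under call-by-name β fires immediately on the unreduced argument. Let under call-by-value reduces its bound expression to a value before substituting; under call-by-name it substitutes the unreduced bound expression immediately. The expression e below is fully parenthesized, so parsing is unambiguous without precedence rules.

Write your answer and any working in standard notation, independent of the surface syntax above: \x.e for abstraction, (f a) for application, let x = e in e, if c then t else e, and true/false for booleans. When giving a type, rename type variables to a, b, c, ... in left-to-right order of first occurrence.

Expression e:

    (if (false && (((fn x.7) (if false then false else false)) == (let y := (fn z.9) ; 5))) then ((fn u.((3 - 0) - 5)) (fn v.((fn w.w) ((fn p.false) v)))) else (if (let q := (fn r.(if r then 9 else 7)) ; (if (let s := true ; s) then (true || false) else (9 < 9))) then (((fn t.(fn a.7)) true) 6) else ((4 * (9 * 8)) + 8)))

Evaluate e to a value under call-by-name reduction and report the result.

Answer: 7

Derivation:
step 0: (if (false && (((\x.7) (if false then false else false)) == (let y = (\z.9) in 5))) then ((\u.((3 - 0) - 5)) (\v.((\w.w) ((\p.false) v)))) else (if (let q = (\r.(if r then 9 else 7)) in (if (let s = true in s) then (true || false) else (9 < 9))) then (((\t.(\a.7)) true) 6) else ((4 * (9 * 8)) + 8)))
step 1: [beta@0.1.0] (if (false && (7 == (let y = (\z.9) in 5))) then ((\u.((3 - 0) - 5)) (\v.((\w.w) ((\p.false) v)))) else (if (let q = (\r.(if r then 9 else 7)) in (if (let s = true in s) then (true || false) else (9 < 9))) then (((\t.(\a.7)) true) 6) else ((4 * (9 * 8)) + 8)))
step 2: [let@0.1.1] (if (false && (7 == 5)) then ((\u.((3 - 0) - 5)) (\v.((\w.w) ((\p.false) v)))) else (if (let q = (\r.(if r then 9 else 7)) in (if (let s = true in s) then (true || false) else (9 < 9))) then (((\t.(\a.7)) true) 6) else ((4 * (9 * 8)) + 8)))
step 3: [delta@0.1] (if (false && false) then ((\u.((3 - 0) - 5)) (\v.((\w.w) ((\p.false) v)))) else (if (let q = (\r.(if r then 9 else 7)) in (if (let s = true in s) then (true || false) else (9 < 9))) then (((\t.(\a.7)) true) 6) else ((4 * (9 * 8)) + 8)))
step 4: [delta@0] (if false then ((\u.((3 - 0) - 5)) (\v.((\w.w) ((\p.false) v)))) else (if (let q = (\r.(if r then 9 else 7)) in (if (let s = true in s) then (true || false) else (9 < 9))) then (((\t.(\a.7)) true) 6) else ((4 * (9 * 8)) + 8)))
step 5: [if@root] (if (let q = (\r.(if r then 9 else 7)) in (if (let s = true in s) then (true || false) else (9 < 9))) then (((\t.(\a.7)) true) 6) else ((4 * (9 * 8)) + 8))
step 6: [let@0] (if (if (let s = true in s) then (true || false) else (9 < 9)) then (((\t.(\a.7)) true) 6) else ((4 * (9 * 8)) + 8))
step 7: [let@0.0] (if (if true then (true || false) else (9 < 9)) then (((\t.(\a.7)) true) 6) else ((4 * (9 * 8)) + 8))
step 8: [if@0] (if (true || false) then (((\t.(\a.7)) true) 6) else ((4 * (9 * 8)) + 8))
step 9: [delta@0] (if true then (((\t.(\a.7)) true) 6) else ((4 * (9 * 8)) + 8))
step 10: [if@root] (((\t.(\a.7)) true) 6)
step 11: [beta@0] ((\a.7) 6)
step 12: [beta@root] 7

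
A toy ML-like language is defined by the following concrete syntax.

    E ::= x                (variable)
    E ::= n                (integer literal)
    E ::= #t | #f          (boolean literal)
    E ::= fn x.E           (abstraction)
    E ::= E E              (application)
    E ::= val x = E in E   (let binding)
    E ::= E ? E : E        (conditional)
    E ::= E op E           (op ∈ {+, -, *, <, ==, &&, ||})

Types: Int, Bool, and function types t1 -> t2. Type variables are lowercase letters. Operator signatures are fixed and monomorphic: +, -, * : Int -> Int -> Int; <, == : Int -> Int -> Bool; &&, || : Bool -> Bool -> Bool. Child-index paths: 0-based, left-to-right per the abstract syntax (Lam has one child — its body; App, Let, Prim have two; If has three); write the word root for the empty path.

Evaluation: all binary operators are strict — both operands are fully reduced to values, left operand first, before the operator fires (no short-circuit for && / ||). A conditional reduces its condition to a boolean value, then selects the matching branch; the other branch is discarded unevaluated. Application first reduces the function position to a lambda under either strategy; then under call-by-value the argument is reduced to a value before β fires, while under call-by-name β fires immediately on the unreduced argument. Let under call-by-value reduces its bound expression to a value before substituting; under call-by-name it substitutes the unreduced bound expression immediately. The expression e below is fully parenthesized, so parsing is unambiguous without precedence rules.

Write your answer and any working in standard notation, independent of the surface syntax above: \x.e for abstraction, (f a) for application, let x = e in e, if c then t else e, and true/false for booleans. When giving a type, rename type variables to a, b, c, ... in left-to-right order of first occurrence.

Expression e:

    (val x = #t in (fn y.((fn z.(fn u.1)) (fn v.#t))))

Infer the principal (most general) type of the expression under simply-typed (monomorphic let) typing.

Derivation:
let x : Bool
\u._ : c -> Int
\z._ : b -> c -> Int
\v._ : d -> Bool
  unify b -> c -> Int ~ (d -> Bool) -> e
  unify b ~ d -> Bool
  unify c -> Int ~ e
_ _ : c -> Int
\y._ : a -> c -> Int

Answer: a -> b -> Int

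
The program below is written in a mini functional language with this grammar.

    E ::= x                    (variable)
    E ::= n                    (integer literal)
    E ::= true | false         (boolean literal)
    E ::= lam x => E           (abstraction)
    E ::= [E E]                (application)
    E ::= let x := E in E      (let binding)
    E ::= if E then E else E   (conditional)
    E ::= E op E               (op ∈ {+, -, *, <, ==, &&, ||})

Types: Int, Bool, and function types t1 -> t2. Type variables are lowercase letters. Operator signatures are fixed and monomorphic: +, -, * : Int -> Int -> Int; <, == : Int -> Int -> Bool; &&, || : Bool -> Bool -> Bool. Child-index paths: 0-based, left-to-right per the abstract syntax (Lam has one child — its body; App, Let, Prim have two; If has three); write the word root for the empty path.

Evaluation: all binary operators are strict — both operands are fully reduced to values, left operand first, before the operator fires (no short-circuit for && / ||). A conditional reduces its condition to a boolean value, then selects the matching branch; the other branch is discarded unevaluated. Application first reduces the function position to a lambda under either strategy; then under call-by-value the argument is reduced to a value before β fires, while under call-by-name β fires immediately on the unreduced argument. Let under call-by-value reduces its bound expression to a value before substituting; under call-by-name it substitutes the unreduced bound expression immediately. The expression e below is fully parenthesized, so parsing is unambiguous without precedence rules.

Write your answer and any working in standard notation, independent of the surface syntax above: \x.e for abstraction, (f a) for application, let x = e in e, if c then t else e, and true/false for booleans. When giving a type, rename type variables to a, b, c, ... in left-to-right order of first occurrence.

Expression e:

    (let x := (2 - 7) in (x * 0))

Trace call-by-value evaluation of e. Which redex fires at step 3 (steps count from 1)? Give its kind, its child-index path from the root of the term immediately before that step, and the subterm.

Answer: delta at root : (-5 * 0)

Working:
step 0: (let x = (2 - 7) in (x * 0))
step 1: [delta@0] (let x = -5 in (x * 0))
step 2: [let@root] (-5 * 0)
step 3: [delta@root] 0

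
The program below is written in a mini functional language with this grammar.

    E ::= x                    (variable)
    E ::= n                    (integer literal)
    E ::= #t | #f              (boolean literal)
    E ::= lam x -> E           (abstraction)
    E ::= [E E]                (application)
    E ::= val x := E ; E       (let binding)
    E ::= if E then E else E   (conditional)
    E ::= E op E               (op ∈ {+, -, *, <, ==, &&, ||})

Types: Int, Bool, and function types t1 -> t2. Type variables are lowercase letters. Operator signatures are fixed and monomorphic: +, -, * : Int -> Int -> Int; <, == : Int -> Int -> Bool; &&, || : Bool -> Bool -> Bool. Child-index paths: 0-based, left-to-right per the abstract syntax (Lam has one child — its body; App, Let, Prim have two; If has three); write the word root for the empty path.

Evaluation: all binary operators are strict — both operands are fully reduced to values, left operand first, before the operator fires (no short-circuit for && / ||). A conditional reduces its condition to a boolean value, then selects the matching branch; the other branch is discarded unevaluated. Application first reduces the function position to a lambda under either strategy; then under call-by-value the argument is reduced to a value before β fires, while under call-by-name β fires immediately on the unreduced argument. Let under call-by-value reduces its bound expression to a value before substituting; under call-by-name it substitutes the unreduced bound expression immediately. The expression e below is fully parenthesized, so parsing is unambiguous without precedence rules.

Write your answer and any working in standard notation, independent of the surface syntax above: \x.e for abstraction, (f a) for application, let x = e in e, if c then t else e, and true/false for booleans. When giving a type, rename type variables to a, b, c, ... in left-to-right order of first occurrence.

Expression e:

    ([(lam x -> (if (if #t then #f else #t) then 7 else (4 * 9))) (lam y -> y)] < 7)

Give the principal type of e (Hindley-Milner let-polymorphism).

Answer: Bool

Trace:
  unify Bool ~ Bool
  unify Bool ~ Bool
  unify Bool ~ Bool
  unify Int ~ Int
  unify Int ~ Int
  unify Int ~ Int
\x._ : a -> Int
y : b
\y._ : b -> b
  unify a -> Int ~ (b -> b) -> c
  unify a ~ b -> b
  unify Int ~ c
_ _ : Int
  unify Int ~ Int
  unify Int ~ Int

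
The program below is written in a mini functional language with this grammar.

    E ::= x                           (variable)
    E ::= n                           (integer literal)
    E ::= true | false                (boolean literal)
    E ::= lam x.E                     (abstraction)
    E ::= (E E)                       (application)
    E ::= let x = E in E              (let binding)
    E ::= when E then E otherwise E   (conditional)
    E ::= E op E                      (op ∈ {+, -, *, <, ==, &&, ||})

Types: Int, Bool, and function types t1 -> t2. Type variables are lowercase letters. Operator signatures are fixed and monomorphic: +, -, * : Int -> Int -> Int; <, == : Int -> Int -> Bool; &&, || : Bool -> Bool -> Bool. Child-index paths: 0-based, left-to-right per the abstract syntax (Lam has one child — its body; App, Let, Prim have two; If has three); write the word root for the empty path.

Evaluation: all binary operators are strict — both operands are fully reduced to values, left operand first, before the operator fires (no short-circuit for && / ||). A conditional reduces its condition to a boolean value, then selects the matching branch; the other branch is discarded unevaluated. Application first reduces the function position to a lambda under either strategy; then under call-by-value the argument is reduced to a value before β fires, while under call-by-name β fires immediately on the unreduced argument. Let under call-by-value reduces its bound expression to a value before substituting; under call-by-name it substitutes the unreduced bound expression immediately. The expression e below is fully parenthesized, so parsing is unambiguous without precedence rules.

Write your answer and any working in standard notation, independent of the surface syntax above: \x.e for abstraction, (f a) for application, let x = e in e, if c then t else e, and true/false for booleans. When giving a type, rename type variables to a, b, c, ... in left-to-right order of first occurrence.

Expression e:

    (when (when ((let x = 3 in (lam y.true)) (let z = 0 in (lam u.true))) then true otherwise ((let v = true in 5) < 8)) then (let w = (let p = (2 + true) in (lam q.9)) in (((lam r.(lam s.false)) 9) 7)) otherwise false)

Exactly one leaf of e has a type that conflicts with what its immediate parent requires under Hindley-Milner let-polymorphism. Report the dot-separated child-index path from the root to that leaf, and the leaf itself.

Answer: 1.0.0.1 : true

Trace:
let x : Int
\y._ : a -> Bool
let z : Int
\u._ : b -> Bool
  unify a -> Bool ~ (b -> Bool) -> c
  unify a ~ b -> Bool
  unify Bool ~ c
_ _ : Bool
  unify Bool ~ Bool
let v : Bool
  unify Int ~ Int
  unify Int ~ Int
  unify Bool ~ Bool
  unify Bool ~ Bool
  unify Int ~ Int
  unify Bool ~ Int
  FAIL: mismatch Bool ~ Int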